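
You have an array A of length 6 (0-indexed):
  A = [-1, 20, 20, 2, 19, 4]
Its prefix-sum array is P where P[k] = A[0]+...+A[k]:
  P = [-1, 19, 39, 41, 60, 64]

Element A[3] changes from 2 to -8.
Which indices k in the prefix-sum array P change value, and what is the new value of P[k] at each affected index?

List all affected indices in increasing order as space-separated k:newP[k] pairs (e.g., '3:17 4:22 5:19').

Answer: 3:31 4:50 5:54

Derivation:
P[k] = A[0] + ... + A[k]
P[k] includes A[3] iff k >= 3
Affected indices: 3, 4, ..., 5; delta = -10
  P[3]: 41 + -10 = 31
  P[4]: 60 + -10 = 50
  P[5]: 64 + -10 = 54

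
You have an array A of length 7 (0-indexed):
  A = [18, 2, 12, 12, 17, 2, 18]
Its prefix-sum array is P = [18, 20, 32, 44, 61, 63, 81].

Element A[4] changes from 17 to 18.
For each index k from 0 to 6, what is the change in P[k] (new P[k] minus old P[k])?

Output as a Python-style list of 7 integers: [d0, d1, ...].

Answer: [0, 0, 0, 0, 1, 1, 1]

Derivation:
Element change: A[4] 17 -> 18, delta = 1
For k < 4: P[k] unchanged, delta_P[k] = 0
For k >= 4: P[k] shifts by exactly 1
Delta array: [0, 0, 0, 0, 1, 1, 1]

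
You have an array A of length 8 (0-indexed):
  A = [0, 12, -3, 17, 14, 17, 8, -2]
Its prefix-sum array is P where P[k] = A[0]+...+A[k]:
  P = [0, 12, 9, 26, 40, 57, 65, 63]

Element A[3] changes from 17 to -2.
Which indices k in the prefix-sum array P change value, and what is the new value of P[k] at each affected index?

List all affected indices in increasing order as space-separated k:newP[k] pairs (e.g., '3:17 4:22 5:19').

P[k] = A[0] + ... + A[k]
P[k] includes A[3] iff k >= 3
Affected indices: 3, 4, ..., 7; delta = -19
  P[3]: 26 + -19 = 7
  P[4]: 40 + -19 = 21
  P[5]: 57 + -19 = 38
  P[6]: 65 + -19 = 46
  P[7]: 63 + -19 = 44

Answer: 3:7 4:21 5:38 6:46 7:44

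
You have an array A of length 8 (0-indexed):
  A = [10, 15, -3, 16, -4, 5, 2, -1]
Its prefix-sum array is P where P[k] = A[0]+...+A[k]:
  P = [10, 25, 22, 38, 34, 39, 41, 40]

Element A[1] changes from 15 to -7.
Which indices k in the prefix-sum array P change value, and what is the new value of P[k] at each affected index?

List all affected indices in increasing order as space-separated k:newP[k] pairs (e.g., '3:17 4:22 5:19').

P[k] = A[0] + ... + A[k]
P[k] includes A[1] iff k >= 1
Affected indices: 1, 2, ..., 7; delta = -22
  P[1]: 25 + -22 = 3
  P[2]: 22 + -22 = 0
  P[3]: 38 + -22 = 16
  P[4]: 34 + -22 = 12
  P[5]: 39 + -22 = 17
  P[6]: 41 + -22 = 19
  P[7]: 40 + -22 = 18

Answer: 1:3 2:0 3:16 4:12 5:17 6:19 7:18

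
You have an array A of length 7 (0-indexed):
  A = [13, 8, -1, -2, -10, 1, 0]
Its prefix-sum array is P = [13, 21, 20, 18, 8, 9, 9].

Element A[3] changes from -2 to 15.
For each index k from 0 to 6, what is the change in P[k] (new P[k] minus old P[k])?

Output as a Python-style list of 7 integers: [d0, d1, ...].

Answer: [0, 0, 0, 17, 17, 17, 17]

Derivation:
Element change: A[3] -2 -> 15, delta = 17
For k < 3: P[k] unchanged, delta_P[k] = 0
For k >= 3: P[k] shifts by exactly 17
Delta array: [0, 0, 0, 17, 17, 17, 17]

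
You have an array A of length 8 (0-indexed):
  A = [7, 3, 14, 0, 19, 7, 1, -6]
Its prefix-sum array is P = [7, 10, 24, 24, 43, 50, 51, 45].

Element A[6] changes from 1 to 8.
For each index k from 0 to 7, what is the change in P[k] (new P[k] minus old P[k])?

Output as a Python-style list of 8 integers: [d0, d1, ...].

Element change: A[6] 1 -> 8, delta = 7
For k < 6: P[k] unchanged, delta_P[k] = 0
For k >= 6: P[k] shifts by exactly 7
Delta array: [0, 0, 0, 0, 0, 0, 7, 7]

Answer: [0, 0, 0, 0, 0, 0, 7, 7]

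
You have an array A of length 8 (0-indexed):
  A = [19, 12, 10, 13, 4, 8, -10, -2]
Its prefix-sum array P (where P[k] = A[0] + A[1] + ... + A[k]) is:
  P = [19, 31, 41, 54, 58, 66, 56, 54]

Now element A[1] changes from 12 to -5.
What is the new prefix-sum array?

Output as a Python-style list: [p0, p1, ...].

Answer: [19, 14, 24, 37, 41, 49, 39, 37]

Derivation:
Change: A[1] 12 -> -5, delta = -17
P[k] for k < 1: unchanged (A[1] not included)
P[k] for k >= 1: shift by delta = -17
  P[0] = 19 + 0 = 19
  P[1] = 31 + -17 = 14
  P[2] = 41 + -17 = 24
  P[3] = 54 + -17 = 37
  P[4] = 58 + -17 = 41
  P[5] = 66 + -17 = 49
  P[6] = 56 + -17 = 39
  P[7] = 54 + -17 = 37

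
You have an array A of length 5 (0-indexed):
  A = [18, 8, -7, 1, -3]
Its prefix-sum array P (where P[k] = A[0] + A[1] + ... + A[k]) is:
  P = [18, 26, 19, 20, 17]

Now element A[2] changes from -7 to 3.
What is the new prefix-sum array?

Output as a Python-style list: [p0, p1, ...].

Change: A[2] -7 -> 3, delta = 10
P[k] for k < 2: unchanged (A[2] not included)
P[k] for k >= 2: shift by delta = 10
  P[0] = 18 + 0 = 18
  P[1] = 26 + 0 = 26
  P[2] = 19 + 10 = 29
  P[3] = 20 + 10 = 30
  P[4] = 17 + 10 = 27

Answer: [18, 26, 29, 30, 27]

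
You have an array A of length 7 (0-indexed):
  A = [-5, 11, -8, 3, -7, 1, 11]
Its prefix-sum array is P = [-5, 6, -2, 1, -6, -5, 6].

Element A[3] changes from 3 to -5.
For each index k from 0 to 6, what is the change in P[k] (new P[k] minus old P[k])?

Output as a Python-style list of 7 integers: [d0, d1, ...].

Element change: A[3] 3 -> -5, delta = -8
For k < 3: P[k] unchanged, delta_P[k] = 0
For k >= 3: P[k] shifts by exactly -8
Delta array: [0, 0, 0, -8, -8, -8, -8]

Answer: [0, 0, 0, -8, -8, -8, -8]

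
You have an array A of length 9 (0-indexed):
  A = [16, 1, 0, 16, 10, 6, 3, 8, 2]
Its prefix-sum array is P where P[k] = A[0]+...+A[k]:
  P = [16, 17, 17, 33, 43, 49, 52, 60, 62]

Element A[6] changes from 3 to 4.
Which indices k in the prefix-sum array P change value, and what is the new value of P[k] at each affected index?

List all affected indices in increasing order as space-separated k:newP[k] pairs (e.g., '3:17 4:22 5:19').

Answer: 6:53 7:61 8:63

Derivation:
P[k] = A[0] + ... + A[k]
P[k] includes A[6] iff k >= 6
Affected indices: 6, 7, ..., 8; delta = 1
  P[6]: 52 + 1 = 53
  P[7]: 60 + 1 = 61
  P[8]: 62 + 1 = 63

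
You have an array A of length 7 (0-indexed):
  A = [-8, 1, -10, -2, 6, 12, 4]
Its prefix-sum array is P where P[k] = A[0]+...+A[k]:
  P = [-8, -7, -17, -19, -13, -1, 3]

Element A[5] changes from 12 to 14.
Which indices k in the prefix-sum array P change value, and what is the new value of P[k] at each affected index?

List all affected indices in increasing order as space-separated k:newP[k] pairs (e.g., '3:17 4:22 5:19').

Answer: 5:1 6:5

Derivation:
P[k] = A[0] + ... + A[k]
P[k] includes A[5] iff k >= 5
Affected indices: 5, 6, ..., 6; delta = 2
  P[5]: -1 + 2 = 1
  P[6]: 3 + 2 = 5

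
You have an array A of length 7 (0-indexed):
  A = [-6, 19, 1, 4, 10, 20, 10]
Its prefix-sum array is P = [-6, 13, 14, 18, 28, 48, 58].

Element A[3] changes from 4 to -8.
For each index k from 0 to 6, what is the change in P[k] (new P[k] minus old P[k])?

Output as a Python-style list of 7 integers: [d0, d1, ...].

Answer: [0, 0, 0, -12, -12, -12, -12]

Derivation:
Element change: A[3] 4 -> -8, delta = -12
For k < 3: P[k] unchanged, delta_P[k] = 0
For k >= 3: P[k] shifts by exactly -12
Delta array: [0, 0, 0, -12, -12, -12, -12]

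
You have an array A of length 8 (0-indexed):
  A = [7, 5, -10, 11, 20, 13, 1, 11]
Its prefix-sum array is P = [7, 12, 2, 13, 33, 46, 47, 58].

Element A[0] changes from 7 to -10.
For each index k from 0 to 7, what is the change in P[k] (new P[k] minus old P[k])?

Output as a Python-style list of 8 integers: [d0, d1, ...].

Element change: A[0] 7 -> -10, delta = -17
For k < 0: P[k] unchanged, delta_P[k] = 0
For k >= 0: P[k] shifts by exactly -17
Delta array: [-17, -17, -17, -17, -17, -17, -17, -17]

Answer: [-17, -17, -17, -17, -17, -17, -17, -17]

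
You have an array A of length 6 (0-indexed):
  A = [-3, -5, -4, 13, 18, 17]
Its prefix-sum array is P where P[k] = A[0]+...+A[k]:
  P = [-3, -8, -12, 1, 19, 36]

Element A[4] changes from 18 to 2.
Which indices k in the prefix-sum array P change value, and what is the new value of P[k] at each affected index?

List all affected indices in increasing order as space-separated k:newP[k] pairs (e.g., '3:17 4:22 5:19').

P[k] = A[0] + ... + A[k]
P[k] includes A[4] iff k >= 4
Affected indices: 4, 5, ..., 5; delta = -16
  P[4]: 19 + -16 = 3
  P[5]: 36 + -16 = 20

Answer: 4:3 5:20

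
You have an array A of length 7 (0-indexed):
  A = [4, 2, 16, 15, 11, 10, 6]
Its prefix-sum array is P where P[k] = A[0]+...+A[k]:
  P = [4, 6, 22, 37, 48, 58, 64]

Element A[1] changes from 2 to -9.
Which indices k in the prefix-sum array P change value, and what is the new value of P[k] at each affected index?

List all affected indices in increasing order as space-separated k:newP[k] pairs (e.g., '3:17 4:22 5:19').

Answer: 1:-5 2:11 3:26 4:37 5:47 6:53

Derivation:
P[k] = A[0] + ... + A[k]
P[k] includes A[1] iff k >= 1
Affected indices: 1, 2, ..., 6; delta = -11
  P[1]: 6 + -11 = -5
  P[2]: 22 + -11 = 11
  P[3]: 37 + -11 = 26
  P[4]: 48 + -11 = 37
  P[5]: 58 + -11 = 47
  P[6]: 64 + -11 = 53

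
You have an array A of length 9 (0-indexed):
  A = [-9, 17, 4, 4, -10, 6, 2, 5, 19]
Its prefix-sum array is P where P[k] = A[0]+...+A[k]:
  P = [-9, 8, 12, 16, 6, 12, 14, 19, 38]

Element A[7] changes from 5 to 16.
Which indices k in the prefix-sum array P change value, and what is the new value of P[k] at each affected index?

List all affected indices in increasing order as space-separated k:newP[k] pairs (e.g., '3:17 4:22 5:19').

Answer: 7:30 8:49

Derivation:
P[k] = A[0] + ... + A[k]
P[k] includes A[7] iff k >= 7
Affected indices: 7, 8, ..., 8; delta = 11
  P[7]: 19 + 11 = 30
  P[8]: 38 + 11 = 49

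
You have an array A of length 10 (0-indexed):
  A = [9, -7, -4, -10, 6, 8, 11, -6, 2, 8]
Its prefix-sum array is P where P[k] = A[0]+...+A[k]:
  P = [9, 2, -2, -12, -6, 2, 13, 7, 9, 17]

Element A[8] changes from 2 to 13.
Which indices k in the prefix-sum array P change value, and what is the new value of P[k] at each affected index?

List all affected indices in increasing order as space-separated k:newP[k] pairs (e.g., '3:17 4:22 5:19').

Answer: 8:20 9:28

Derivation:
P[k] = A[0] + ... + A[k]
P[k] includes A[8] iff k >= 8
Affected indices: 8, 9, ..., 9; delta = 11
  P[8]: 9 + 11 = 20
  P[9]: 17 + 11 = 28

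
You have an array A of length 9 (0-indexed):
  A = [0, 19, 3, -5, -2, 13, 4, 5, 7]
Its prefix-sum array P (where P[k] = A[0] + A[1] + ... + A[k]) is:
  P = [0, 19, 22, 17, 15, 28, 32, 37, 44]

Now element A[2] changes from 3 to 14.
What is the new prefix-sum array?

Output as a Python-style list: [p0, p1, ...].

Change: A[2] 3 -> 14, delta = 11
P[k] for k < 2: unchanged (A[2] not included)
P[k] for k >= 2: shift by delta = 11
  P[0] = 0 + 0 = 0
  P[1] = 19 + 0 = 19
  P[2] = 22 + 11 = 33
  P[3] = 17 + 11 = 28
  P[4] = 15 + 11 = 26
  P[5] = 28 + 11 = 39
  P[6] = 32 + 11 = 43
  P[7] = 37 + 11 = 48
  P[8] = 44 + 11 = 55

Answer: [0, 19, 33, 28, 26, 39, 43, 48, 55]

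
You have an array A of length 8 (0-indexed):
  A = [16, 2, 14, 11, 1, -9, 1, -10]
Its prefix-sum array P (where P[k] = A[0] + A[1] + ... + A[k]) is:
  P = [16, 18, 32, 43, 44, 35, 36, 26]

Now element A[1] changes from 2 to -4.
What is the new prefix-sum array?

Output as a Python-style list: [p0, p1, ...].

Change: A[1] 2 -> -4, delta = -6
P[k] for k < 1: unchanged (A[1] not included)
P[k] for k >= 1: shift by delta = -6
  P[0] = 16 + 0 = 16
  P[1] = 18 + -6 = 12
  P[2] = 32 + -6 = 26
  P[3] = 43 + -6 = 37
  P[4] = 44 + -6 = 38
  P[5] = 35 + -6 = 29
  P[6] = 36 + -6 = 30
  P[7] = 26 + -6 = 20

Answer: [16, 12, 26, 37, 38, 29, 30, 20]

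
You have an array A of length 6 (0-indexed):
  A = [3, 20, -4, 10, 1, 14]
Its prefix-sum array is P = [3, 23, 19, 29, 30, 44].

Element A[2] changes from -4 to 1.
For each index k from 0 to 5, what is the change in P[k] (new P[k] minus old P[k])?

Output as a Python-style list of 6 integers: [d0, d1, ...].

Element change: A[2] -4 -> 1, delta = 5
For k < 2: P[k] unchanged, delta_P[k] = 0
For k >= 2: P[k] shifts by exactly 5
Delta array: [0, 0, 5, 5, 5, 5]

Answer: [0, 0, 5, 5, 5, 5]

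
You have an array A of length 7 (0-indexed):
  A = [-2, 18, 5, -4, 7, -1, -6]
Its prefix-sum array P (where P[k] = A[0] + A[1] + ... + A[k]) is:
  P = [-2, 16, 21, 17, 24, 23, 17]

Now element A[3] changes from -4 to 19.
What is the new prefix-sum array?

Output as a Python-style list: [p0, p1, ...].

Change: A[3] -4 -> 19, delta = 23
P[k] for k < 3: unchanged (A[3] not included)
P[k] for k >= 3: shift by delta = 23
  P[0] = -2 + 0 = -2
  P[1] = 16 + 0 = 16
  P[2] = 21 + 0 = 21
  P[3] = 17 + 23 = 40
  P[4] = 24 + 23 = 47
  P[5] = 23 + 23 = 46
  P[6] = 17 + 23 = 40

Answer: [-2, 16, 21, 40, 47, 46, 40]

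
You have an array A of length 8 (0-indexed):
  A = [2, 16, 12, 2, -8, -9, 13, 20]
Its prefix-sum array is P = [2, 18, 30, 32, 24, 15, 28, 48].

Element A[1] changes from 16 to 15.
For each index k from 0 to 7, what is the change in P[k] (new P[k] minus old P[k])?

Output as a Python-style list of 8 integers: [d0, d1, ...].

Element change: A[1] 16 -> 15, delta = -1
For k < 1: P[k] unchanged, delta_P[k] = 0
For k >= 1: P[k] shifts by exactly -1
Delta array: [0, -1, -1, -1, -1, -1, -1, -1]

Answer: [0, -1, -1, -1, -1, -1, -1, -1]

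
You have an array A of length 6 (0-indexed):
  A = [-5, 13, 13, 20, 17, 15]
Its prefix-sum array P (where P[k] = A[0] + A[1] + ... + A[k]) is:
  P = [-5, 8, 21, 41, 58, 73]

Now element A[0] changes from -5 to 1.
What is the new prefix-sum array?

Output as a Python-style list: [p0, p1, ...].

Answer: [1, 14, 27, 47, 64, 79]

Derivation:
Change: A[0] -5 -> 1, delta = 6
P[k] for k < 0: unchanged (A[0] not included)
P[k] for k >= 0: shift by delta = 6
  P[0] = -5 + 6 = 1
  P[1] = 8 + 6 = 14
  P[2] = 21 + 6 = 27
  P[3] = 41 + 6 = 47
  P[4] = 58 + 6 = 64
  P[5] = 73 + 6 = 79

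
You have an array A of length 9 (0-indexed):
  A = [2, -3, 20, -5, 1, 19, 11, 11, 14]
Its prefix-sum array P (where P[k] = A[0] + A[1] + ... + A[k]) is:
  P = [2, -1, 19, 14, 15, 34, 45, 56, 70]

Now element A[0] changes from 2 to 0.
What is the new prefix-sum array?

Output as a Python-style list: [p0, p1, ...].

Answer: [0, -3, 17, 12, 13, 32, 43, 54, 68]

Derivation:
Change: A[0] 2 -> 0, delta = -2
P[k] for k < 0: unchanged (A[0] not included)
P[k] for k >= 0: shift by delta = -2
  P[0] = 2 + -2 = 0
  P[1] = -1 + -2 = -3
  P[2] = 19 + -2 = 17
  P[3] = 14 + -2 = 12
  P[4] = 15 + -2 = 13
  P[5] = 34 + -2 = 32
  P[6] = 45 + -2 = 43
  P[7] = 56 + -2 = 54
  P[8] = 70 + -2 = 68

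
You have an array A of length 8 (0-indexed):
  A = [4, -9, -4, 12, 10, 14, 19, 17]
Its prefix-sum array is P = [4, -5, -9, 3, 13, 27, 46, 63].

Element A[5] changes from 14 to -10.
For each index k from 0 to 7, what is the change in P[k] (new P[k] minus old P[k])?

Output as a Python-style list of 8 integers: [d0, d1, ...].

Answer: [0, 0, 0, 0, 0, -24, -24, -24]

Derivation:
Element change: A[5] 14 -> -10, delta = -24
For k < 5: P[k] unchanged, delta_P[k] = 0
For k >= 5: P[k] shifts by exactly -24
Delta array: [0, 0, 0, 0, 0, -24, -24, -24]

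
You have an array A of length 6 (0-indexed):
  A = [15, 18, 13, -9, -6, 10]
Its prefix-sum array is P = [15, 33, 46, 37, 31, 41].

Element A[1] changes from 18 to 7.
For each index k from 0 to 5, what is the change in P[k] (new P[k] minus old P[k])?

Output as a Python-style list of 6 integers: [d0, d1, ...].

Element change: A[1] 18 -> 7, delta = -11
For k < 1: P[k] unchanged, delta_P[k] = 0
For k >= 1: P[k] shifts by exactly -11
Delta array: [0, -11, -11, -11, -11, -11]

Answer: [0, -11, -11, -11, -11, -11]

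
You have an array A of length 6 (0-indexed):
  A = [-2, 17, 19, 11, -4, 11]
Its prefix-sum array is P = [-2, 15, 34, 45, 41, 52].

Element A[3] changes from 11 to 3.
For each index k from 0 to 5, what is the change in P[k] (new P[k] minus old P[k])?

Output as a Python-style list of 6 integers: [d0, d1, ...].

Answer: [0, 0, 0, -8, -8, -8]

Derivation:
Element change: A[3] 11 -> 3, delta = -8
For k < 3: P[k] unchanged, delta_P[k] = 0
For k >= 3: P[k] shifts by exactly -8
Delta array: [0, 0, 0, -8, -8, -8]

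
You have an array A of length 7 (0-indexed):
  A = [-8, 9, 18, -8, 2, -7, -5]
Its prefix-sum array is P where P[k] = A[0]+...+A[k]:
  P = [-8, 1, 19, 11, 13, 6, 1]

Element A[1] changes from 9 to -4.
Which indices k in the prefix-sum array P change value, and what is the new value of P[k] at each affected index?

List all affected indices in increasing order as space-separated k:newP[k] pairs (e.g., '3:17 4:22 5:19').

P[k] = A[0] + ... + A[k]
P[k] includes A[1] iff k >= 1
Affected indices: 1, 2, ..., 6; delta = -13
  P[1]: 1 + -13 = -12
  P[2]: 19 + -13 = 6
  P[3]: 11 + -13 = -2
  P[4]: 13 + -13 = 0
  P[5]: 6 + -13 = -7
  P[6]: 1 + -13 = -12

Answer: 1:-12 2:6 3:-2 4:0 5:-7 6:-12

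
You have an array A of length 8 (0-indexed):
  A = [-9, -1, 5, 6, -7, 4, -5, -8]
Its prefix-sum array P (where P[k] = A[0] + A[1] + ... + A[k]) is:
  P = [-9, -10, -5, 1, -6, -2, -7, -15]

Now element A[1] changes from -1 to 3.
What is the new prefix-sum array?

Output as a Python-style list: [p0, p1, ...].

Answer: [-9, -6, -1, 5, -2, 2, -3, -11]

Derivation:
Change: A[1] -1 -> 3, delta = 4
P[k] for k < 1: unchanged (A[1] not included)
P[k] for k >= 1: shift by delta = 4
  P[0] = -9 + 0 = -9
  P[1] = -10 + 4 = -6
  P[2] = -5 + 4 = -1
  P[3] = 1 + 4 = 5
  P[4] = -6 + 4 = -2
  P[5] = -2 + 4 = 2
  P[6] = -7 + 4 = -3
  P[7] = -15 + 4 = -11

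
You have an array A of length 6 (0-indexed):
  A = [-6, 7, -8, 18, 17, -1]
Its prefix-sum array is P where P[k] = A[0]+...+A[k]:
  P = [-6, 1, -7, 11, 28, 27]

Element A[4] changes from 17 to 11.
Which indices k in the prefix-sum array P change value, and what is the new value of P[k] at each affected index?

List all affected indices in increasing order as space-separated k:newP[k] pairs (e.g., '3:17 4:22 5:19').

Answer: 4:22 5:21

Derivation:
P[k] = A[0] + ... + A[k]
P[k] includes A[4] iff k >= 4
Affected indices: 4, 5, ..., 5; delta = -6
  P[4]: 28 + -6 = 22
  P[5]: 27 + -6 = 21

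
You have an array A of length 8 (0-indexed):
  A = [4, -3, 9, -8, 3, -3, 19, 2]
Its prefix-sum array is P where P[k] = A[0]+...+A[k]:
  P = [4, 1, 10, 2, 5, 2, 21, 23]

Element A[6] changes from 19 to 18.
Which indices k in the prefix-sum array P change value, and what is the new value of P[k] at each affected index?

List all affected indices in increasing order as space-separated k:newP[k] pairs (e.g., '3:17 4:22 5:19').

Answer: 6:20 7:22

Derivation:
P[k] = A[0] + ... + A[k]
P[k] includes A[6] iff k >= 6
Affected indices: 6, 7, ..., 7; delta = -1
  P[6]: 21 + -1 = 20
  P[7]: 23 + -1 = 22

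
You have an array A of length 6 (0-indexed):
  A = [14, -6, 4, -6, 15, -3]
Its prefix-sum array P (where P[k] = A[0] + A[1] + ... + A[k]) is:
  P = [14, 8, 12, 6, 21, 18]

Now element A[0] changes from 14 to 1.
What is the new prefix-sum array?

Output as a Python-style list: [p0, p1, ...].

Change: A[0] 14 -> 1, delta = -13
P[k] for k < 0: unchanged (A[0] not included)
P[k] for k >= 0: shift by delta = -13
  P[0] = 14 + -13 = 1
  P[1] = 8 + -13 = -5
  P[2] = 12 + -13 = -1
  P[3] = 6 + -13 = -7
  P[4] = 21 + -13 = 8
  P[5] = 18 + -13 = 5

Answer: [1, -5, -1, -7, 8, 5]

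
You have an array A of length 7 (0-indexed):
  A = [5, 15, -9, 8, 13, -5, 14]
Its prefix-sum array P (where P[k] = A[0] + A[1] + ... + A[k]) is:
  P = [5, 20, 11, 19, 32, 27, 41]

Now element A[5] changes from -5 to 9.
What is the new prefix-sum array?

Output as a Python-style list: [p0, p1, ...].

Answer: [5, 20, 11, 19, 32, 41, 55]

Derivation:
Change: A[5] -5 -> 9, delta = 14
P[k] for k < 5: unchanged (A[5] not included)
P[k] for k >= 5: shift by delta = 14
  P[0] = 5 + 0 = 5
  P[1] = 20 + 0 = 20
  P[2] = 11 + 0 = 11
  P[3] = 19 + 0 = 19
  P[4] = 32 + 0 = 32
  P[5] = 27 + 14 = 41
  P[6] = 41 + 14 = 55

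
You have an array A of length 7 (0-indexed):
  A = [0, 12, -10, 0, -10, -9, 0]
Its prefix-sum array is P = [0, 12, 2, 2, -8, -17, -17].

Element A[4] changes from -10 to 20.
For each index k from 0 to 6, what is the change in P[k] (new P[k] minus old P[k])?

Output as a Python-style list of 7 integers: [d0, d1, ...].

Answer: [0, 0, 0, 0, 30, 30, 30]

Derivation:
Element change: A[4] -10 -> 20, delta = 30
For k < 4: P[k] unchanged, delta_P[k] = 0
For k >= 4: P[k] shifts by exactly 30
Delta array: [0, 0, 0, 0, 30, 30, 30]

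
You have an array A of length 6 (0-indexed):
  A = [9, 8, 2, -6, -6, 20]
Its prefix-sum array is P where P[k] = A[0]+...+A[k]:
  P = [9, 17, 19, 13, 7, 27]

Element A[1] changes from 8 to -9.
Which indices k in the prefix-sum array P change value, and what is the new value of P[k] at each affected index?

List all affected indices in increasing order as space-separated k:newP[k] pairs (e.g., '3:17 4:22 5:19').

P[k] = A[0] + ... + A[k]
P[k] includes A[1] iff k >= 1
Affected indices: 1, 2, ..., 5; delta = -17
  P[1]: 17 + -17 = 0
  P[2]: 19 + -17 = 2
  P[3]: 13 + -17 = -4
  P[4]: 7 + -17 = -10
  P[5]: 27 + -17 = 10

Answer: 1:0 2:2 3:-4 4:-10 5:10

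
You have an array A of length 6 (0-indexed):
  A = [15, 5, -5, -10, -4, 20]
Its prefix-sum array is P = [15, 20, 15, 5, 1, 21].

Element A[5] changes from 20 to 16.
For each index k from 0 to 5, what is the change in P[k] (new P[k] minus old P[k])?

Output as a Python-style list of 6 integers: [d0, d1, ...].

Element change: A[5] 20 -> 16, delta = -4
For k < 5: P[k] unchanged, delta_P[k] = 0
For k >= 5: P[k] shifts by exactly -4
Delta array: [0, 0, 0, 0, 0, -4]

Answer: [0, 0, 0, 0, 0, -4]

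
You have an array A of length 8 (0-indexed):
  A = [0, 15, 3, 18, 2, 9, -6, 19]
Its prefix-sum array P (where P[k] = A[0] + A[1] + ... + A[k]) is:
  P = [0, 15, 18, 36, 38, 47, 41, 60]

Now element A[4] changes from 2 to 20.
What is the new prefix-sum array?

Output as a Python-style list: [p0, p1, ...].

Answer: [0, 15, 18, 36, 56, 65, 59, 78]

Derivation:
Change: A[4] 2 -> 20, delta = 18
P[k] for k < 4: unchanged (A[4] not included)
P[k] for k >= 4: shift by delta = 18
  P[0] = 0 + 0 = 0
  P[1] = 15 + 0 = 15
  P[2] = 18 + 0 = 18
  P[3] = 36 + 0 = 36
  P[4] = 38 + 18 = 56
  P[5] = 47 + 18 = 65
  P[6] = 41 + 18 = 59
  P[7] = 60 + 18 = 78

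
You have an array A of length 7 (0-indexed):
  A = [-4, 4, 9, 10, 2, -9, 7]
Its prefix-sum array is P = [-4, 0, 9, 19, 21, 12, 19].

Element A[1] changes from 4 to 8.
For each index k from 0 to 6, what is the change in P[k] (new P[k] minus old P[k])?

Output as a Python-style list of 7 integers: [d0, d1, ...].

Answer: [0, 4, 4, 4, 4, 4, 4]

Derivation:
Element change: A[1] 4 -> 8, delta = 4
For k < 1: P[k] unchanged, delta_P[k] = 0
For k >= 1: P[k] shifts by exactly 4
Delta array: [0, 4, 4, 4, 4, 4, 4]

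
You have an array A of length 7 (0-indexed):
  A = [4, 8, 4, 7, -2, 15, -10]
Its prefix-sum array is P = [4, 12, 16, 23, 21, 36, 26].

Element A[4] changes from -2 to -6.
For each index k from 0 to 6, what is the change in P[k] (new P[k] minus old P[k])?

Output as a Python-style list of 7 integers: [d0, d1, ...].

Answer: [0, 0, 0, 0, -4, -4, -4]

Derivation:
Element change: A[4] -2 -> -6, delta = -4
For k < 4: P[k] unchanged, delta_P[k] = 0
For k >= 4: P[k] shifts by exactly -4
Delta array: [0, 0, 0, 0, -4, -4, -4]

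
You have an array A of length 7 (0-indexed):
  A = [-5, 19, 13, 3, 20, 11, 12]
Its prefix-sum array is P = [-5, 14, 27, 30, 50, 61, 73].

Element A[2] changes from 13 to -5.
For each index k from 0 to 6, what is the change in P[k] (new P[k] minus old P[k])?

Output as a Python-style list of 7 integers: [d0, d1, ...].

Answer: [0, 0, -18, -18, -18, -18, -18]

Derivation:
Element change: A[2] 13 -> -5, delta = -18
For k < 2: P[k] unchanged, delta_P[k] = 0
For k >= 2: P[k] shifts by exactly -18
Delta array: [0, 0, -18, -18, -18, -18, -18]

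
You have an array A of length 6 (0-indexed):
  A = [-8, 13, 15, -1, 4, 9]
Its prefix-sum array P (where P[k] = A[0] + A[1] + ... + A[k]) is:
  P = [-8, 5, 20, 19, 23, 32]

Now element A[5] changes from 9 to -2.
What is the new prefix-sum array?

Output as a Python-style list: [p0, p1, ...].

Answer: [-8, 5, 20, 19, 23, 21]

Derivation:
Change: A[5] 9 -> -2, delta = -11
P[k] for k < 5: unchanged (A[5] not included)
P[k] for k >= 5: shift by delta = -11
  P[0] = -8 + 0 = -8
  P[1] = 5 + 0 = 5
  P[2] = 20 + 0 = 20
  P[3] = 19 + 0 = 19
  P[4] = 23 + 0 = 23
  P[5] = 32 + -11 = 21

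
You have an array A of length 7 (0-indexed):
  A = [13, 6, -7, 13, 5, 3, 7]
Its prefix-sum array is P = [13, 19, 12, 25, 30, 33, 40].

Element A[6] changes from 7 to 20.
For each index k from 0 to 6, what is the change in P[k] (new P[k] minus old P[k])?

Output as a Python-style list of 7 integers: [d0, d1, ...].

Element change: A[6] 7 -> 20, delta = 13
For k < 6: P[k] unchanged, delta_P[k] = 0
For k >= 6: P[k] shifts by exactly 13
Delta array: [0, 0, 0, 0, 0, 0, 13]

Answer: [0, 0, 0, 0, 0, 0, 13]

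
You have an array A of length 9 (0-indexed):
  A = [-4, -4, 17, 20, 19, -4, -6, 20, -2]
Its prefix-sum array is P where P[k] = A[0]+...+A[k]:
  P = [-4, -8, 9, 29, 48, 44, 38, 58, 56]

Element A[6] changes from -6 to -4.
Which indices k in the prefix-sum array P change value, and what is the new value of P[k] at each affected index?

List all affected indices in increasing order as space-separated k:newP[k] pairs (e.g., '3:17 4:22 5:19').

P[k] = A[0] + ... + A[k]
P[k] includes A[6] iff k >= 6
Affected indices: 6, 7, ..., 8; delta = 2
  P[6]: 38 + 2 = 40
  P[7]: 58 + 2 = 60
  P[8]: 56 + 2 = 58

Answer: 6:40 7:60 8:58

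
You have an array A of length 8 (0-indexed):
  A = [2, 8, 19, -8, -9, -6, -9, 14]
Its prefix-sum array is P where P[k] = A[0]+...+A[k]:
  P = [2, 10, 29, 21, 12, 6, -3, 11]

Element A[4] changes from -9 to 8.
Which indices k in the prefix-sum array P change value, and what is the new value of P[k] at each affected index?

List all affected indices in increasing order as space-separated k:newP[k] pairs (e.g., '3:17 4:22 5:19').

Answer: 4:29 5:23 6:14 7:28

Derivation:
P[k] = A[0] + ... + A[k]
P[k] includes A[4] iff k >= 4
Affected indices: 4, 5, ..., 7; delta = 17
  P[4]: 12 + 17 = 29
  P[5]: 6 + 17 = 23
  P[6]: -3 + 17 = 14
  P[7]: 11 + 17 = 28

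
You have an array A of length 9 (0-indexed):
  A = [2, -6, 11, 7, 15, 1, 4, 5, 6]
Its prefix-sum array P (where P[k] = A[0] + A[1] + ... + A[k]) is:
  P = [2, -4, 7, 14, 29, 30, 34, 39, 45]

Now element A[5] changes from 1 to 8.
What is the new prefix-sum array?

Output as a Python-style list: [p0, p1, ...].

Change: A[5] 1 -> 8, delta = 7
P[k] for k < 5: unchanged (A[5] not included)
P[k] for k >= 5: shift by delta = 7
  P[0] = 2 + 0 = 2
  P[1] = -4 + 0 = -4
  P[2] = 7 + 0 = 7
  P[3] = 14 + 0 = 14
  P[4] = 29 + 0 = 29
  P[5] = 30 + 7 = 37
  P[6] = 34 + 7 = 41
  P[7] = 39 + 7 = 46
  P[8] = 45 + 7 = 52

Answer: [2, -4, 7, 14, 29, 37, 41, 46, 52]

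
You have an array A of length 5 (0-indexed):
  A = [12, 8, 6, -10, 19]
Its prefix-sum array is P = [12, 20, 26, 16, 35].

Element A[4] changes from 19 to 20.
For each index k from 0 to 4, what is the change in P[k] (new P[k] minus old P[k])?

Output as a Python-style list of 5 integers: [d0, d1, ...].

Element change: A[4] 19 -> 20, delta = 1
For k < 4: P[k] unchanged, delta_P[k] = 0
For k >= 4: P[k] shifts by exactly 1
Delta array: [0, 0, 0, 0, 1]

Answer: [0, 0, 0, 0, 1]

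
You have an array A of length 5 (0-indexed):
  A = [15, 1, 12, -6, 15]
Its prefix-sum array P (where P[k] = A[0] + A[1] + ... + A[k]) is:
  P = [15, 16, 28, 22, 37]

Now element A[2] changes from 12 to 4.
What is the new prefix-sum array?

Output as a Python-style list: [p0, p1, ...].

Change: A[2] 12 -> 4, delta = -8
P[k] for k < 2: unchanged (A[2] not included)
P[k] for k >= 2: shift by delta = -8
  P[0] = 15 + 0 = 15
  P[1] = 16 + 0 = 16
  P[2] = 28 + -8 = 20
  P[3] = 22 + -8 = 14
  P[4] = 37 + -8 = 29

Answer: [15, 16, 20, 14, 29]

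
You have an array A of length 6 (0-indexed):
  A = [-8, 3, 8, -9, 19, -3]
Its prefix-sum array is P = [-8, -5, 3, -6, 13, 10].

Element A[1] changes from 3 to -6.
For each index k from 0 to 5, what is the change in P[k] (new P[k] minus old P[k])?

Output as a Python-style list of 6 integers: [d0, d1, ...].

Answer: [0, -9, -9, -9, -9, -9]

Derivation:
Element change: A[1] 3 -> -6, delta = -9
For k < 1: P[k] unchanged, delta_P[k] = 0
For k >= 1: P[k] shifts by exactly -9
Delta array: [0, -9, -9, -9, -9, -9]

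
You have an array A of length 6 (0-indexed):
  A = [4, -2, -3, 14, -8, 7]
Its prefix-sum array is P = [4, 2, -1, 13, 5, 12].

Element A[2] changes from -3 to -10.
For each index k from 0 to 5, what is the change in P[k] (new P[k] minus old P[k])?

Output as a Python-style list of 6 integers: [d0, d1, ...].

Element change: A[2] -3 -> -10, delta = -7
For k < 2: P[k] unchanged, delta_P[k] = 0
For k >= 2: P[k] shifts by exactly -7
Delta array: [0, 0, -7, -7, -7, -7]

Answer: [0, 0, -7, -7, -7, -7]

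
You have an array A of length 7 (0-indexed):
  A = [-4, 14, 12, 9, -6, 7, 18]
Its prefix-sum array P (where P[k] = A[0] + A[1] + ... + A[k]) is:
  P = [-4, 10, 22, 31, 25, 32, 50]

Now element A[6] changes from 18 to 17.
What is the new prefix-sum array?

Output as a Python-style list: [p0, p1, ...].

Answer: [-4, 10, 22, 31, 25, 32, 49]

Derivation:
Change: A[6] 18 -> 17, delta = -1
P[k] for k < 6: unchanged (A[6] not included)
P[k] for k >= 6: shift by delta = -1
  P[0] = -4 + 0 = -4
  P[1] = 10 + 0 = 10
  P[2] = 22 + 0 = 22
  P[3] = 31 + 0 = 31
  P[4] = 25 + 0 = 25
  P[5] = 32 + 0 = 32
  P[6] = 50 + -1 = 49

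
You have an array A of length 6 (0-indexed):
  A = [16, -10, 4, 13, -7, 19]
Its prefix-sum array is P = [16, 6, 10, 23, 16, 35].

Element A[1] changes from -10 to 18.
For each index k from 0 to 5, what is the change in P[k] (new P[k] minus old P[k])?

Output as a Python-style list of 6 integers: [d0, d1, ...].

Answer: [0, 28, 28, 28, 28, 28]

Derivation:
Element change: A[1] -10 -> 18, delta = 28
For k < 1: P[k] unchanged, delta_P[k] = 0
For k >= 1: P[k] shifts by exactly 28
Delta array: [0, 28, 28, 28, 28, 28]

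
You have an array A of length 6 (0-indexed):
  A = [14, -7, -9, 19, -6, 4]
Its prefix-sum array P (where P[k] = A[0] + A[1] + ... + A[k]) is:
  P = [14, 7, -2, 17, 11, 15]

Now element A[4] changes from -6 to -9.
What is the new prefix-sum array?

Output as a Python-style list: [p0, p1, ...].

Answer: [14, 7, -2, 17, 8, 12]

Derivation:
Change: A[4] -6 -> -9, delta = -3
P[k] for k < 4: unchanged (A[4] not included)
P[k] for k >= 4: shift by delta = -3
  P[0] = 14 + 0 = 14
  P[1] = 7 + 0 = 7
  P[2] = -2 + 0 = -2
  P[3] = 17 + 0 = 17
  P[4] = 11 + -3 = 8
  P[5] = 15 + -3 = 12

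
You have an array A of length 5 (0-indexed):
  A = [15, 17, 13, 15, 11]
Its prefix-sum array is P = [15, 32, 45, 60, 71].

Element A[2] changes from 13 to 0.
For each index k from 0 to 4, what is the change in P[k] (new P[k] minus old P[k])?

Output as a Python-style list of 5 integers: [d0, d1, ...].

Element change: A[2] 13 -> 0, delta = -13
For k < 2: P[k] unchanged, delta_P[k] = 0
For k >= 2: P[k] shifts by exactly -13
Delta array: [0, 0, -13, -13, -13]

Answer: [0, 0, -13, -13, -13]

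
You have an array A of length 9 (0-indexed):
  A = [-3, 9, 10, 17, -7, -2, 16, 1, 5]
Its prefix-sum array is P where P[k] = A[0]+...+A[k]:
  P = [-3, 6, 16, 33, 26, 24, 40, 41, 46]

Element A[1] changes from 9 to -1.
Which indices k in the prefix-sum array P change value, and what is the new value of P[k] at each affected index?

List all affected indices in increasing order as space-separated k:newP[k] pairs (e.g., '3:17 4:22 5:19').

Answer: 1:-4 2:6 3:23 4:16 5:14 6:30 7:31 8:36

Derivation:
P[k] = A[0] + ... + A[k]
P[k] includes A[1] iff k >= 1
Affected indices: 1, 2, ..., 8; delta = -10
  P[1]: 6 + -10 = -4
  P[2]: 16 + -10 = 6
  P[3]: 33 + -10 = 23
  P[4]: 26 + -10 = 16
  P[5]: 24 + -10 = 14
  P[6]: 40 + -10 = 30
  P[7]: 41 + -10 = 31
  P[8]: 46 + -10 = 36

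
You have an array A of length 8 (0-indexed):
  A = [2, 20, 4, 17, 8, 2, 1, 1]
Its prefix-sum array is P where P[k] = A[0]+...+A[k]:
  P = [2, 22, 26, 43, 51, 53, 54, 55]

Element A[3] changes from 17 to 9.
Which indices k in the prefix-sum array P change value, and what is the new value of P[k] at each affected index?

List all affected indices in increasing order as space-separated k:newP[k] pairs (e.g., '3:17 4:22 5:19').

P[k] = A[0] + ... + A[k]
P[k] includes A[3] iff k >= 3
Affected indices: 3, 4, ..., 7; delta = -8
  P[3]: 43 + -8 = 35
  P[4]: 51 + -8 = 43
  P[5]: 53 + -8 = 45
  P[6]: 54 + -8 = 46
  P[7]: 55 + -8 = 47

Answer: 3:35 4:43 5:45 6:46 7:47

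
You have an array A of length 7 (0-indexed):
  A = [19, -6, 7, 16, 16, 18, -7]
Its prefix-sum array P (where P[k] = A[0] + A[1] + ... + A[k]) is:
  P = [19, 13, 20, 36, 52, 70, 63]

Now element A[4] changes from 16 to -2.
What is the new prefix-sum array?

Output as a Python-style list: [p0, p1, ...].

Change: A[4] 16 -> -2, delta = -18
P[k] for k < 4: unchanged (A[4] not included)
P[k] for k >= 4: shift by delta = -18
  P[0] = 19 + 0 = 19
  P[1] = 13 + 0 = 13
  P[2] = 20 + 0 = 20
  P[3] = 36 + 0 = 36
  P[4] = 52 + -18 = 34
  P[5] = 70 + -18 = 52
  P[6] = 63 + -18 = 45

Answer: [19, 13, 20, 36, 34, 52, 45]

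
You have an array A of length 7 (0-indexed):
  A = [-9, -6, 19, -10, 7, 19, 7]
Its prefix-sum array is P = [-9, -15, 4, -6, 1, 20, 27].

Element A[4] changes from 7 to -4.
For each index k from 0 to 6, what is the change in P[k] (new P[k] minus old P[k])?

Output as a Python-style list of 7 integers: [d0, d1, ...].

Element change: A[4] 7 -> -4, delta = -11
For k < 4: P[k] unchanged, delta_P[k] = 0
For k >= 4: P[k] shifts by exactly -11
Delta array: [0, 0, 0, 0, -11, -11, -11]

Answer: [0, 0, 0, 0, -11, -11, -11]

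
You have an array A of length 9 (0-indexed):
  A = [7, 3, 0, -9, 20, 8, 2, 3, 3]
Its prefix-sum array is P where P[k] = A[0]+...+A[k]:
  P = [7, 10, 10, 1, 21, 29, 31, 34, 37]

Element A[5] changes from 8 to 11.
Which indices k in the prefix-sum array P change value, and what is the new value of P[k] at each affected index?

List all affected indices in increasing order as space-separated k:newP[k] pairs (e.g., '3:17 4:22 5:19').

P[k] = A[0] + ... + A[k]
P[k] includes A[5] iff k >= 5
Affected indices: 5, 6, ..., 8; delta = 3
  P[5]: 29 + 3 = 32
  P[6]: 31 + 3 = 34
  P[7]: 34 + 3 = 37
  P[8]: 37 + 3 = 40

Answer: 5:32 6:34 7:37 8:40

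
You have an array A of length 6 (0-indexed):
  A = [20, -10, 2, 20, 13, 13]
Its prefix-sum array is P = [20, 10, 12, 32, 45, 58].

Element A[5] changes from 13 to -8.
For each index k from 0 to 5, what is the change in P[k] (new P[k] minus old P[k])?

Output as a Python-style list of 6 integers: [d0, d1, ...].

Answer: [0, 0, 0, 0, 0, -21]

Derivation:
Element change: A[5] 13 -> -8, delta = -21
For k < 5: P[k] unchanged, delta_P[k] = 0
For k >= 5: P[k] shifts by exactly -21
Delta array: [0, 0, 0, 0, 0, -21]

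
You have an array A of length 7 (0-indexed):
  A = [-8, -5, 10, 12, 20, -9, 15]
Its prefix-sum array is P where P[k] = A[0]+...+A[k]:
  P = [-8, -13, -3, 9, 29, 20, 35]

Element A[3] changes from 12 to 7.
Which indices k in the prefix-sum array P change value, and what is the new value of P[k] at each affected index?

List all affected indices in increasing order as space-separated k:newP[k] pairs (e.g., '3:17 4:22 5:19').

Answer: 3:4 4:24 5:15 6:30

Derivation:
P[k] = A[0] + ... + A[k]
P[k] includes A[3] iff k >= 3
Affected indices: 3, 4, ..., 6; delta = -5
  P[3]: 9 + -5 = 4
  P[4]: 29 + -5 = 24
  P[5]: 20 + -5 = 15
  P[6]: 35 + -5 = 30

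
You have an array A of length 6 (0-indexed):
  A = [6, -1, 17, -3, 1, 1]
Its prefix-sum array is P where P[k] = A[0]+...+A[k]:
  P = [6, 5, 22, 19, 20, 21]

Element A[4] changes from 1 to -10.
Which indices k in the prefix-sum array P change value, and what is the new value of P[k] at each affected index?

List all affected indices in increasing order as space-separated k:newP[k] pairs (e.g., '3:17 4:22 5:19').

Answer: 4:9 5:10

Derivation:
P[k] = A[0] + ... + A[k]
P[k] includes A[4] iff k >= 4
Affected indices: 4, 5, ..., 5; delta = -11
  P[4]: 20 + -11 = 9
  P[5]: 21 + -11 = 10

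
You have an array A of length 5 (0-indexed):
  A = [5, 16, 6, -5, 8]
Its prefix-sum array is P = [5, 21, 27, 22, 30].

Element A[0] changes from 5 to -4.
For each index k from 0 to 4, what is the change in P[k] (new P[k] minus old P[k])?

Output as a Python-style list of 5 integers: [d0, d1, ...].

Answer: [-9, -9, -9, -9, -9]

Derivation:
Element change: A[0] 5 -> -4, delta = -9
For k < 0: P[k] unchanged, delta_P[k] = 0
For k >= 0: P[k] shifts by exactly -9
Delta array: [-9, -9, -9, -9, -9]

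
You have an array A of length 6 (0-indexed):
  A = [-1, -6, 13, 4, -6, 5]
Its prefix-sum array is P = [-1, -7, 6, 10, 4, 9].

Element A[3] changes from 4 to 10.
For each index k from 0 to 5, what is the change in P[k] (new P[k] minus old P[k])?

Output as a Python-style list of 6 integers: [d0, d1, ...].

Element change: A[3] 4 -> 10, delta = 6
For k < 3: P[k] unchanged, delta_P[k] = 0
For k >= 3: P[k] shifts by exactly 6
Delta array: [0, 0, 0, 6, 6, 6]

Answer: [0, 0, 0, 6, 6, 6]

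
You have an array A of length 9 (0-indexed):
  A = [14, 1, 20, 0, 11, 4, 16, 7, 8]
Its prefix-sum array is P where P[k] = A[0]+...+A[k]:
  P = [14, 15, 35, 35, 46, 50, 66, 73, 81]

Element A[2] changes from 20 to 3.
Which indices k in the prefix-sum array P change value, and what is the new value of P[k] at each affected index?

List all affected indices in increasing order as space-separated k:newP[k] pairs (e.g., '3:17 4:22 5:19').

P[k] = A[0] + ... + A[k]
P[k] includes A[2] iff k >= 2
Affected indices: 2, 3, ..., 8; delta = -17
  P[2]: 35 + -17 = 18
  P[3]: 35 + -17 = 18
  P[4]: 46 + -17 = 29
  P[5]: 50 + -17 = 33
  P[6]: 66 + -17 = 49
  P[7]: 73 + -17 = 56
  P[8]: 81 + -17 = 64

Answer: 2:18 3:18 4:29 5:33 6:49 7:56 8:64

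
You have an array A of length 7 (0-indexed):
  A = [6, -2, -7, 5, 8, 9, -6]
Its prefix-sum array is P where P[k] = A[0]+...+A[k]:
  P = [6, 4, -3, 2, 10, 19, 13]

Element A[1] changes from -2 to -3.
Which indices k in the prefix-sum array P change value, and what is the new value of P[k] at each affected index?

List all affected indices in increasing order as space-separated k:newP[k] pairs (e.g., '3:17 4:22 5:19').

P[k] = A[0] + ... + A[k]
P[k] includes A[1] iff k >= 1
Affected indices: 1, 2, ..., 6; delta = -1
  P[1]: 4 + -1 = 3
  P[2]: -3 + -1 = -4
  P[3]: 2 + -1 = 1
  P[4]: 10 + -1 = 9
  P[5]: 19 + -1 = 18
  P[6]: 13 + -1 = 12

Answer: 1:3 2:-4 3:1 4:9 5:18 6:12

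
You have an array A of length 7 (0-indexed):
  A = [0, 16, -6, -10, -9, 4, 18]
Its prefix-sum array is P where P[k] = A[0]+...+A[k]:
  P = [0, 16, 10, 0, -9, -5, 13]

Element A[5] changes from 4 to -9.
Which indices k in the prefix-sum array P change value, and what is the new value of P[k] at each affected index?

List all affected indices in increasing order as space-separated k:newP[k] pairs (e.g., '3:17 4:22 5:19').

P[k] = A[0] + ... + A[k]
P[k] includes A[5] iff k >= 5
Affected indices: 5, 6, ..., 6; delta = -13
  P[5]: -5 + -13 = -18
  P[6]: 13 + -13 = 0

Answer: 5:-18 6:0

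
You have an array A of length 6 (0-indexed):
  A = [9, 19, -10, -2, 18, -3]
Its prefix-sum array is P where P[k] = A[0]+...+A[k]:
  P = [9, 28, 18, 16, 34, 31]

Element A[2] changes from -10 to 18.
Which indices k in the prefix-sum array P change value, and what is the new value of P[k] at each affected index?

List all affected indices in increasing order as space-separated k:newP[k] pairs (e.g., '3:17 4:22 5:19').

Answer: 2:46 3:44 4:62 5:59

Derivation:
P[k] = A[0] + ... + A[k]
P[k] includes A[2] iff k >= 2
Affected indices: 2, 3, ..., 5; delta = 28
  P[2]: 18 + 28 = 46
  P[3]: 16 + 28 = 44
  P[4]: 34 + 28 = 62
  P[5]: 31 + 28 = 59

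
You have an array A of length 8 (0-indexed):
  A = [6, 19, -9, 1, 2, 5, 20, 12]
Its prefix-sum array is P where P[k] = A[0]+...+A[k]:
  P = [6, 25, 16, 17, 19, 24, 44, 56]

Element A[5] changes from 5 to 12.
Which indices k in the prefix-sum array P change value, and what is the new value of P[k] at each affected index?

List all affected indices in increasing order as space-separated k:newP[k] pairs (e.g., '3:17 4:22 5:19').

Answer: 5:31 6:51 7:63

Derivation:
P[k] = A[0] + ... + A[k]
P[k] includes A[5] iff k >= 5
Affected indices: 5, 6, ..., 7; delta = 7
  P[5]: 24 + 7 = 31
  P[6]: 44 + 7 = 51
  P[7]: 56 + 7 = 63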